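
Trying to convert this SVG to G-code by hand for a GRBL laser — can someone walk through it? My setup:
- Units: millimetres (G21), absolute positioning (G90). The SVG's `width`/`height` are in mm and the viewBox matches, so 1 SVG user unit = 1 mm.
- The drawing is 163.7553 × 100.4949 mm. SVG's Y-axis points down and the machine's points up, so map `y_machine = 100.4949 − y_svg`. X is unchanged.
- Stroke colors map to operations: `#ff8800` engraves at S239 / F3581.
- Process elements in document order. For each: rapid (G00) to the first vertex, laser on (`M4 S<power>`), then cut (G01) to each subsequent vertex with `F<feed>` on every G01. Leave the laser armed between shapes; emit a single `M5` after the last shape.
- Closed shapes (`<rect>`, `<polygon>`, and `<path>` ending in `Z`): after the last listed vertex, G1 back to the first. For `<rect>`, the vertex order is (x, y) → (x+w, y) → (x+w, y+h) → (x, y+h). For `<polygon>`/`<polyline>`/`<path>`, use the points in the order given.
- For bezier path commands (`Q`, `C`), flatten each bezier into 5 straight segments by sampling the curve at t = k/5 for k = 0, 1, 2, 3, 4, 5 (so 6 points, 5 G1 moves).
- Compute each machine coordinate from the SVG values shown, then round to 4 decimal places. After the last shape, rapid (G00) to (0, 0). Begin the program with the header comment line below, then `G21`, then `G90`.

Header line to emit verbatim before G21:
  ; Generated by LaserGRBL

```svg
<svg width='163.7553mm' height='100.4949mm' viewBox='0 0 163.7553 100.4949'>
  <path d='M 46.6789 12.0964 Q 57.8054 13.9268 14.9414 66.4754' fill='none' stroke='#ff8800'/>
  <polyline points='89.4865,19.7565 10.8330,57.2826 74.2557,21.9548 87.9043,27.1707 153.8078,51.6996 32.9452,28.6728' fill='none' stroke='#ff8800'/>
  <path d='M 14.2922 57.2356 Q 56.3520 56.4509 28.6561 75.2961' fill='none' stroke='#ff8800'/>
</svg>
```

Since the viewBox matches the mm dimensions, user units are millimetres directly. The only transform is the Y-flip y_m = 100.4949 − y_svg.

Shape 1 is a quadratic bezier drawn with `<path>`. Its stroke #ff8800 means engrave at S239, F3581. After flipping Y the toolpath is (46.6789,88.3985) → (48.9699,85.6376) → (46.9416,78.8193) → (40.5941,67.9435) → (29.9274,53.0102) → (14.9414,34.0195).

Shape 2 is a open polyline drawn with `<polyline>`. Its stroke #ff8800 means engrave at S239, F3581. After flipping Y the toolpath is (89.4865,80.7384) → (10.8330,43.2123) → (74.2557,78.5401) → (87.9043,73.3242) → (153.8078,48.7953) → (32.9452,71.8221).

Shape 3 is a quadratic bezier drawn with `<path>`. Its stroke #ff8800 means engrave at S239, F3581. After flipping Y the toolpath is (14.2922,43.2593) → (28.3259,42.7880) → (36.7791,40.7463) → (39.6519,37.1342) → (36.9442,31.9517) → (28.6561,25.1988).

; Generated by LaserGRBL
G21
G90
G00 X46.6789 Y88.3985
M4 S239
G01 X48.9699 Y85.6376 F3581
G01 X46.9416 Y78.8193 F3581
G01 X40.5941 Y67.9435 F3581
G01 X29.9274 Y53.0102 F3581
G01 X14.9414 Y34.0195 F3581
G00 X89.4865 Y80.7384
M4 S239
G01 X10.8330 Y43.2123 F3581
G01 X74.2557 Y78.5401 F3581
G01 X87.9043 Y73.3242 F3581
G01 X153.8078 Y48.7953 F3581
G01 X32.9452 Y71.8221 F3581
G00 X14.2922 Y43.2593
M4 S239
G01 X28.3259 Y42.7880 F3581
G01 X36.7791 Y40.7463 F3581
G01 X39.6519 Y37.1342 F3581
G01 X36.9442 Y31.9517 F3581
G01 X28.6561 Y25.1988 F3581
M5
G00 X0.0000 Y0.0000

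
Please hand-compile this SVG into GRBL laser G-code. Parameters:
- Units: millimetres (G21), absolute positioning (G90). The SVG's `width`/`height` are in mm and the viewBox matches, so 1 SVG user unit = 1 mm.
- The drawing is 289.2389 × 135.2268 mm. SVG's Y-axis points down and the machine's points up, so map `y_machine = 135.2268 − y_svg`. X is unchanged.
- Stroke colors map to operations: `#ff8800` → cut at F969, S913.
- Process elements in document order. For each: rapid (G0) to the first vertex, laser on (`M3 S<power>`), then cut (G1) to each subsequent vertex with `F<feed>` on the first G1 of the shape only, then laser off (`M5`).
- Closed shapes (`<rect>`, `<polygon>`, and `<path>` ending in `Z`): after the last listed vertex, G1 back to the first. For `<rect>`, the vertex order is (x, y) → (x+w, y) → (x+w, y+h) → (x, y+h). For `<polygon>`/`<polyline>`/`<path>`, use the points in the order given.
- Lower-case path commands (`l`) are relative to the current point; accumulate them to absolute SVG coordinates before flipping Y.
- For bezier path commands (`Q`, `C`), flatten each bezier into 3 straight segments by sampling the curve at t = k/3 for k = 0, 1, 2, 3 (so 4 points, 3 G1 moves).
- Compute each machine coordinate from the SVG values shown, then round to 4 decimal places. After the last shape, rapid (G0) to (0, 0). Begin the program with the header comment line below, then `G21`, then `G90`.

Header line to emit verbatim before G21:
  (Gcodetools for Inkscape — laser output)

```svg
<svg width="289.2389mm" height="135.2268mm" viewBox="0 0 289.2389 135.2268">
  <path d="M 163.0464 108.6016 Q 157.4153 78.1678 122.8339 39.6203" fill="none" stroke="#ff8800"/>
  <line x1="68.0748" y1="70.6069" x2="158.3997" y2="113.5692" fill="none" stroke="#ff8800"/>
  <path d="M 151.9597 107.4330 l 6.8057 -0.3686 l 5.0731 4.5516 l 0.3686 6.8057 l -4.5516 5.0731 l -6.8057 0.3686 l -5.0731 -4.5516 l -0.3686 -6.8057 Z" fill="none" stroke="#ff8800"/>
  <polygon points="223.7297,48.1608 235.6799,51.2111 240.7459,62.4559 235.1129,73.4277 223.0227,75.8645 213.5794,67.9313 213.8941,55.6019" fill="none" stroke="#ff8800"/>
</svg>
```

1 u = 1 mm; y_m = 135.2268 − y.

[1] `<path>` quadratic bezier, #ff8800→cut S913 F969: (163.0464,26.6252) → (156.0756,47.8159) → (142.6715,70.8097) → (122.8339,95.6065)

[2] `<line>` line segment, #ff8800→cut S913 F969: (68.0748,64.6199) → (158.3997,21.6576)

[3] `<path>` regular polygon, #ff8800→cut S913 F969: (151.9597,27.7938) → (158.7654,28.1624) → (163.8385,23.6108) → (164.2071,16.8051) → (159.6555,11.7320) → (152.8498,11.3634) → (147.7767,15.9150) → (147.4081,22.7207) → (151.9597,27.7938) (closed)

[4] `<polygon>` regular polygon, #ff8800→cut S913 F969: (223.7297,87.0660) → (235.6799,84.0157) → (240.7459,72.7709) → (235.1129,61.7991) → (223.0227,59.3623) → (213.5794,67.2955) → (213.8941,79.6249) → (223.7297,87.0660) (closed)

(Gcodetools for Inkscape — laser output)
G21
G90
G0 X163.0464 Y26.6252
M3 S913
G1 X156.0756 Y47.8159 F969
G1 X142.6715 Y70.8097
G1 X122.8339 Y95.6065
M5
G0 X68.0748 Y64.6199
M3 S913
G1 X158.3997 Y21.6576 F969
M5
G0 X151.9597 Y27.7938
M3 S913
G1 X158.7654 Y28.1624 F969
G1 X163.8385 Y23.6108
G1 X164.2071 Y16.8051
G1 X159.6555 Y11.7320
G1 X152.8498 Y11.3634
G1 X147.7767 Y15.9150
G1 X147.4081 Y22.7207
G1 X151.9597 Y27.7938
M5
G0 X223.7297 Y87.0660
M3 S913
G1 X235.6799 Y84.0157 F969
G1 X240.7459 Y72.7709
G1 X235.1129 Y61.7991
G1 X223.0227 Y59.3623
G1 X213.5794 Y67.2955
G1 X213.8941 Y79.6249
G1 X223.7297 Y87.0660
M5
G0 X0.0000 Y0.0000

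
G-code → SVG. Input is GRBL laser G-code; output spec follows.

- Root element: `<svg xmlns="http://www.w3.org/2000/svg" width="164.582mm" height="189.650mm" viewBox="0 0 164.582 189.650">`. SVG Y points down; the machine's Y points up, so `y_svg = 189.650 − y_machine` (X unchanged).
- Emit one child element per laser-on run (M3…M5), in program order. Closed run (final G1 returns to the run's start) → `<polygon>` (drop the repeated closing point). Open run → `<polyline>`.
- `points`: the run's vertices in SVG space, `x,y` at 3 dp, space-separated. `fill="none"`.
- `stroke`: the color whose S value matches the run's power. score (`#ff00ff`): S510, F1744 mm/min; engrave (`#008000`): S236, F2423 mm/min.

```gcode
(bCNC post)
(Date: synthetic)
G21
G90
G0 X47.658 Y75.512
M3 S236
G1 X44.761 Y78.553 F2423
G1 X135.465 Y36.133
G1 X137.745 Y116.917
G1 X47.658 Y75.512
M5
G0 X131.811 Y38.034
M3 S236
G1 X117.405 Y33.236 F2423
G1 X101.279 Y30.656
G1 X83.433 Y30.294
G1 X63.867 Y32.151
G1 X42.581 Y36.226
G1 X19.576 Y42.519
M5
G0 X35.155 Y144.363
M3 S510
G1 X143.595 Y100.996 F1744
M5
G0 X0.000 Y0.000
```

<svg xmlns="http://www.w3.org/2000/svg" width="164.582mm" height="189.650mm" viewBox="0 0 164.582 189.650">
  <polygon points="47.658,114.138 44.761,111.097 135.465,153.517 137.745,72.733" fill="none" stroke="#008000"/>
  <polyline points="131.811,151.616 117.405,156.414 101.279,158.994 83.433,159.356 63.867,157.499 42.581,153.424 19.576,147.131" fill="none" stroke="#008000"/>
  <polyline points="35.155,45.287 143.595,88.654" fill="none" stroke="#ff00ff"/>
</svg>

y_svg = 189.650 − y_m.

[1] S236→`#008000` (engrave); closed run; points: 47.658,114.138 44.761,111.097 135.465,153.517 137.745,72.733

[2] S236→`#008000` (engrave); open run; points: 131.811,151.616 117.405,156.414 101.279,158.994 83.433,159.356 63.867,157.499 42.581,153.424 19.576,147.131

[3] S510→`#ff00ff` (score); open run; points: 35.155,45.287 143.595,88.654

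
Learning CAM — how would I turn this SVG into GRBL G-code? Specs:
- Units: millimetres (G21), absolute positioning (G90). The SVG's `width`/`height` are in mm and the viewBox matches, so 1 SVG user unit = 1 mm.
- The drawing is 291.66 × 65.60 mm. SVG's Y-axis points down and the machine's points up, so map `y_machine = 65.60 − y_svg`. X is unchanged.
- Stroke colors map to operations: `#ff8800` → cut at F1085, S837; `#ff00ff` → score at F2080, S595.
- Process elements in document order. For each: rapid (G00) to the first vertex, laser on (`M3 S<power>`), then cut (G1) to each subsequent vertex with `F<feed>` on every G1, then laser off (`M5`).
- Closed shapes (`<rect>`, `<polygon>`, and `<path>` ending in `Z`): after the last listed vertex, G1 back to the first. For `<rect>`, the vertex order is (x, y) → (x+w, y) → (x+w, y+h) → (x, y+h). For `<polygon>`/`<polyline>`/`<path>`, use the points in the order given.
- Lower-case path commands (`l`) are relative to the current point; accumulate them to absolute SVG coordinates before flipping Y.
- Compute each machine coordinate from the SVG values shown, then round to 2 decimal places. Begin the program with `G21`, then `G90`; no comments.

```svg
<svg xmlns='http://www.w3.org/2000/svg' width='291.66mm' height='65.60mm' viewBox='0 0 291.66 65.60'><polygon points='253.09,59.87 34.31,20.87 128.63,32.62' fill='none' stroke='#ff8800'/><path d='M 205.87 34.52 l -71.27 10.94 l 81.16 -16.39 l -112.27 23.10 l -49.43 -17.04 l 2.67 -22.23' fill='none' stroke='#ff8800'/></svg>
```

G21
G90
G00 X253.09 Y5.73
M3 S837
G1 X34.31 Y44.73 F1085
G1 X128.63 Y32.98 F1085
G1 X253.09 Y5.73 F1085
M5
G00 X205.87 Y31.08
M3 S837
G1 X134.60 Y20.14 F1085
G1 X215.76 Y36.53 F1085
G1 X103.49 Y13.43 F1085
G1 X54.06 Y30.47 F1085
G1 X56.73 Y52.70 F1085
M5

Since the viewBox matches the mm dimensions, user units are millimetres directly. The only transform is the Y-flip y_m = 65.60 − y_svg.

Shape 1 is a closed polygon drawn with `<polygon>`. Its stroke #ff8800 means cut at S837, F1085. After flipping Y the toolpath is (253.09,5.73) → (34.31,44.73) → (128.63,32.98) → (253.09,5.73), returning to the start.

Shape 2 is a open polyline drawn with `<path>`. Its stroke #ff8800 means cut at S837, F1085. After flipping Y the toolpath is (205.87,31.08) → (134.60,20.14) → (215.76,36.53) → (103.49,13.43) → (54.06,30.47) → (56.73,52.70).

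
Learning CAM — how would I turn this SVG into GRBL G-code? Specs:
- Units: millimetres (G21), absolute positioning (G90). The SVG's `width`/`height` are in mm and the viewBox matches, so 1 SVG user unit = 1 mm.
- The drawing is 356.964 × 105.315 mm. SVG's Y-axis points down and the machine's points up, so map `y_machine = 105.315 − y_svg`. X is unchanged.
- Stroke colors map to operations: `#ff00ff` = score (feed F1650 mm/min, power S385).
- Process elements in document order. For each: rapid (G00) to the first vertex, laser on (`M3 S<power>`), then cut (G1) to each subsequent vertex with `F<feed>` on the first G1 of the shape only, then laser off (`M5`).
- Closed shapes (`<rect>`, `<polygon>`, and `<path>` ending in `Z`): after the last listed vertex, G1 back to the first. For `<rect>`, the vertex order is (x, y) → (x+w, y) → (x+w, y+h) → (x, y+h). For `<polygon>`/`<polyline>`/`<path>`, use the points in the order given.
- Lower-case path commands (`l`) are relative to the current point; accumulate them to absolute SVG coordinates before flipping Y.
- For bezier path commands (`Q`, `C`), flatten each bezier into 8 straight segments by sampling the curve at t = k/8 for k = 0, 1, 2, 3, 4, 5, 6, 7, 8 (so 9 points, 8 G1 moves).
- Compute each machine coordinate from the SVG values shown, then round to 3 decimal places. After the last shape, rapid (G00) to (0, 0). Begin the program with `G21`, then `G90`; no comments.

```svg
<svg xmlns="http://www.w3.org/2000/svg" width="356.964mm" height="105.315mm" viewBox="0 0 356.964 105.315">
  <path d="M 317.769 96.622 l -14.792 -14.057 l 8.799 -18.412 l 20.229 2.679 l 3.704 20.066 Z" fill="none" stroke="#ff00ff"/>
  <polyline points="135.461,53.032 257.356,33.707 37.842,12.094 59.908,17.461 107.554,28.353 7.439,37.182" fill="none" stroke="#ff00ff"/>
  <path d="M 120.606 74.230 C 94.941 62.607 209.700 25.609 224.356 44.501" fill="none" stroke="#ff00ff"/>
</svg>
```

G21
G90
G00 X317.769 Y8.693
M3 S385
G1 X302.977 Y22.750 F1650
G1 X311.776 Y41.162
G1 X332.005 Y38.483
G1 X335.709 Y18.417
G1 X317.769 Y8.693
M5
G00 X135.461 Y52.283
M3 S385
G1 X257.356 Y71.608 F1650
G1 X37.842 Y93.221
G1 X59.908 Y87.854
G1 X107.554 Y76.962
G1 X7.439 Y68.133
M5
G00 X120.606 Y31.085
M3 S385
G1 X117.094 Y36.474 F1650
G1 X123.929 Y43.290
G1 X138.290 Y50.580
G1 X157.361 Y57.393
G1 X178.321 Y62.774
G1 X198.353 Y65.773
G1 X214.637 Y65.437
G1 X224.356 Y60.814
M5
G00 X0.000 Y0.000

viewBox `0 0 356.964 105.315` with mm width/height → 1 unit = 1 mm. Flip: y_m = 105.315 − y_svg.

**Shape 1** — `<path>` regular polygon, stroke `#ff00ff` → score (S385, F1650). Machine vertices: (317.769,8.693) → (302.977,22.750) → (311.776,41.162) → (332.005,38.483) → (335.709,18.417) → (317.769,8.693). Closed: final G1 returns to the first vertex.

**Shape 2** — `<polyline>` open polyline, stroke `#ff00ff` → score (S385, F1650). Machine vertices: (135.461,52.283) → (257.356,71.608) → (37.842,93.221) → (59.908,87.854) → (107.554,76.962) → (7.439,68.133). Open path.

**Shape 3** — `<path>` cubic bezier, stroke `#ff00ff` → score (S385, F1650). Control points (SVG): P0=(120.606,74.230), P1=(94.941,62.607), P2=(209.700,25.609), P3=(224.356,44.501); sampled at t=k/8. Machine vertices: (120.606,31.085) → (117.094,36.474) → (123.929,43.290) → (138.290,50.580) → (157.361,57.393) → (178.321,62.774) → (198.353,65.773) → (214.637,65.437) → (224.356,60.814). Open path.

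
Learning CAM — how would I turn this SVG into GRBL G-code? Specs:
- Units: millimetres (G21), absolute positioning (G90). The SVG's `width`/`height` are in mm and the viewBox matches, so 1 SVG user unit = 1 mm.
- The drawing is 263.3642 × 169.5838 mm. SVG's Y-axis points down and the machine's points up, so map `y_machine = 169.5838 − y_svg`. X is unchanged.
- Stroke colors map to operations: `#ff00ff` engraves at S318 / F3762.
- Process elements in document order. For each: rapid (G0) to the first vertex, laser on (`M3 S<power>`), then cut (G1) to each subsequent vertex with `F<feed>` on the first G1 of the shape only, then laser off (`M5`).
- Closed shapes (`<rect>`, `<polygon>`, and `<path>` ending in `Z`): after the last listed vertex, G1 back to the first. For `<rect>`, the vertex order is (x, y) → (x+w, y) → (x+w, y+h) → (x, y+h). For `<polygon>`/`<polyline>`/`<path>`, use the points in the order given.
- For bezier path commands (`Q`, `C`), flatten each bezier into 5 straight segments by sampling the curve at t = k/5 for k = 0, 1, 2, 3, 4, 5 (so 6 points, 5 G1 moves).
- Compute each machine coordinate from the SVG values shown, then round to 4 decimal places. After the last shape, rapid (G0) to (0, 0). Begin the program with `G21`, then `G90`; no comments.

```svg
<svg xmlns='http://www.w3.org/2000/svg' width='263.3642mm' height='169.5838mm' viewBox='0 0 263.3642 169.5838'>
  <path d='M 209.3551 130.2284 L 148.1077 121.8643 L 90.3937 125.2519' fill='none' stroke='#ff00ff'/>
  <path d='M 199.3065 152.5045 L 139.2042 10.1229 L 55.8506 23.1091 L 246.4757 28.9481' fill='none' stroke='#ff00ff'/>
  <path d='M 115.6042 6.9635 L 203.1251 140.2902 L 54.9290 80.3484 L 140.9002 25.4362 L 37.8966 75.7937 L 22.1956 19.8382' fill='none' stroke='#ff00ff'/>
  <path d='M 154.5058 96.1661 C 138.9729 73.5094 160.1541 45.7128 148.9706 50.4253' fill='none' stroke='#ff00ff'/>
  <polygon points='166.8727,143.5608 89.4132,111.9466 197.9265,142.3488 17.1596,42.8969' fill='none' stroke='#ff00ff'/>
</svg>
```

viewBox `0 0 263.3642 169.5838` with mm width/height → 1 unit = 1 mm. Flip: y_m = 169.5838 − y_svg.

**Shape 1** — `<path>` open polyline, stroke `#ff00ff` → engrave (S318, F3762). Machine vertices: (209.3551,39.3554) → (148.1077,47.7195) → (90.3937,44.3319). Open path.

**Shape 2** — `<path>` open polyline, stroke `#ff00ff` → engrave (S318, F3762). Machine vertices: (199.3065,17.0793) → (139.2042,159.4609) → (55.8506,146.4747) → (246.4757,140.6357). Open path.

**Shape 3** — `<path>` open polyline, stroke `#ff00ff` → engrave (S318, F3762). Machine vertices: (115.6042,162.6203) → (203.1251,29.2936) → (54.9290,89.2354) → (140.9002,144.1476) → (37.8966,93.7901) → (22.1956,149.7456). Open path.

**Shape 4** — `<path>` cubic bezier, stroke `#ff00ff` → engrave (S318, F3762). Control points (SVG): P0=(154.5058,96.1661), P1=(138.9729,73.5094), P2=(160.1541,45.7128), P3=(148.9706,50.4253); sampled at t=k/5. Machine vertices: (154.5058,73.4177) → (149.0391,87.3273) → (149.0680,100.6634) → (151.2768,111.6187) → (152.3496,118.3861) → (148.9706,119.1585). Open path.

**Shape 5** — `<polygon>` closed polygon, stroke `#ff00ff` → engrave (S318, F3762). Machine vertices: (166.8727,26.0230) → (89.4132,57.6372) → (197.9265,27.2350) → (17.1596,126.6869) → (166.8727,26.0230). Closed: final G1 returns to the first vertex.

G21
G90
G0 X209.3551 Y39.3554
M3 S318
G1 X148.1077 Y47.7195 F3762
G1 X90.3937 Y44.3319
M5
G0 X199.3065 Y17.0793
M3 S318
G1 X139.2042 Y159.4609 F3762
G1 X55.8506 Y146.4747
G1 X246.4757 Y140.6357
M5
G0 X115.6042 Y162.6203
M3 S318
G1 X203.1251 Y29.2936 F3762
G1 X54.9290 Y89.2354
G1 X140.9002 Y144.1476
G1 X37.8966 Y93.7901
G1 X22.1956 Y149.7456
M5
G0 X154.5058 Y73.4177
M3 S318
G1 X149.0391 Y87.3273 F3762
G1 X149.0680 Y100.6634
G1 X151.2768 Y111.6187
G1 X152.3496 Y118.3861
G1 X148.9706 Y119.1585
M5
G0 X166.8727 Y26.0230
M3 S318
G1 X89.4132 Y57.6372 F3762
G1 X197.9265 Y27.2350
G1 X17.1596 Y126.6869
G1 X166.8727 Y26.0230
M5
G0 X0.0000 Y0.0000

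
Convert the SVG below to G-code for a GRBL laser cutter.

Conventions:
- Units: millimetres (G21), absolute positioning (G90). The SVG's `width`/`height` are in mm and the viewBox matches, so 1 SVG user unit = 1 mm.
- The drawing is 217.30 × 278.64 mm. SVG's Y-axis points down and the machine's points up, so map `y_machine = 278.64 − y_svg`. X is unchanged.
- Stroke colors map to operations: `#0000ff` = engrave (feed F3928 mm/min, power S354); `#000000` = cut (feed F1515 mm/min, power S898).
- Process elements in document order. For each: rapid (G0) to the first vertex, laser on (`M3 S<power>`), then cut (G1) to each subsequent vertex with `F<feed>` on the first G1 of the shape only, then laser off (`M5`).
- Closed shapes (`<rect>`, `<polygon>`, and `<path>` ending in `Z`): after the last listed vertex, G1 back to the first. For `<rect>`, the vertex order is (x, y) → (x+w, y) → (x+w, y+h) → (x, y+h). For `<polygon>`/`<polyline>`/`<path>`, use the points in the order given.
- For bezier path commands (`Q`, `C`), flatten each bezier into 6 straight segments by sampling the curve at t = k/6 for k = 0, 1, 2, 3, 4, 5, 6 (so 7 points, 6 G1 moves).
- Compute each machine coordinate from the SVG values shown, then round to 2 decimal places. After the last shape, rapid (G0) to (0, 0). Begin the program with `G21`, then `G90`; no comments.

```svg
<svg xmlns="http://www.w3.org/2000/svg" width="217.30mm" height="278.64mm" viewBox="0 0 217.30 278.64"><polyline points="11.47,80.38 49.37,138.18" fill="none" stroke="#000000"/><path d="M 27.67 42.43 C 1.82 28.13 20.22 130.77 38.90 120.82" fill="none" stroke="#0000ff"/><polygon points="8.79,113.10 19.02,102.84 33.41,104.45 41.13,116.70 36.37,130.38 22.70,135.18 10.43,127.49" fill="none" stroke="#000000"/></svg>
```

G21
G90
G0 X11.47 Y198.26
M3 S898
G1 X49.37 Y140.46 F1515
M5
G0 X27.67 Y236.21
M3 S354
G1 X18.23 Y234.68 F3928
G1 X14.94 Y220.03
G1 X16.59 Y198.65
G1 X21.94 Y176.90
G1 X29.79 Y161.16
G1 X38.90 Y157.82
M5
G0 X8.79 Y165.54
M3 S898
G1 X19.02 Y175.80 F1515
G1 X33.41 Y174.19
G1 X41.13 Y161.94
G1 X36.37 Y148.26
G1 X22.70 Y143.46
G1 X10.43 Y151.15
G1 X8.79 Y165.54
M5
G0 X0.00 Y0.00

Since the viewBox matches the mm dimensions, user units are millimetres directly. The only transform is the Y-flip y_m = 278.64 − y_svg.

Shape 1 is a line segment drawn with `<polyline>`. Its stroke #000000 means cut at S898, F1515. After flipping Y the toolpath is (11.47,198.26) → (49.37,140.46).

Shape 2 is a cubic bezier drawn with `<path>`. Its stroke #0000ff means engrave at S354, F3928. After flipping Y the toolpath is (27.67,236.21) → (18.23,234.68) → (14.94,220.03) → (16.59,198.65) → (21.94,176.90) → (29.79,161.16) → (38.90,157.82).

Shape 3 is a regular polygon drawn with `<polygon>`. Its stroke #000000 means cut at S898, F1515. After flipping Y the toolpath is (8.79,165.54) → (19.02,175.80) → (33.41,174.19) → (41.13,161.94) → (36.37,148.26) → (22.70,143.46) → (10.43,151.15) → (8.79,165.54), returning to the start.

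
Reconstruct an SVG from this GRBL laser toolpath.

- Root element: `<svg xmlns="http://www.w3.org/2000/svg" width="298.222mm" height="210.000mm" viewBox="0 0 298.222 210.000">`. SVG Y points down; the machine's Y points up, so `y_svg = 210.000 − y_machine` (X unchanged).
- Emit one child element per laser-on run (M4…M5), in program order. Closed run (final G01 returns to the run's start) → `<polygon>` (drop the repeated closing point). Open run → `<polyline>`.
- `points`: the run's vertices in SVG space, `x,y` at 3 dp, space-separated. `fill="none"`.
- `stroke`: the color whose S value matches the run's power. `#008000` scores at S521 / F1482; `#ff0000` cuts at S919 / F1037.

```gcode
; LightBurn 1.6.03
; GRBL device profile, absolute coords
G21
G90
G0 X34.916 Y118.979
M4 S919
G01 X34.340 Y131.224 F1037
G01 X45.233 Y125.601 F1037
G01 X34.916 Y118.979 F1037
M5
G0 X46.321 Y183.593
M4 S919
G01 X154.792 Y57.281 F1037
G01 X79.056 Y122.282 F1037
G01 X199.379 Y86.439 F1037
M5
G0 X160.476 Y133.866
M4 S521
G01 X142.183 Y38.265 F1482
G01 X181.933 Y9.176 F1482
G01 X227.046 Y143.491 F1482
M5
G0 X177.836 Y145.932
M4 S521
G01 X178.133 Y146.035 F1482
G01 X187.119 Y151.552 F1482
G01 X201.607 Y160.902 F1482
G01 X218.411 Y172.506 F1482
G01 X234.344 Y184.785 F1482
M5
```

<svg xmlns="http://www.w3.org/2000/svg" width="298.222mm" height="210.000mm" viewBox="0 0 298.222 210.000">
  <polygon points="34.916,91.021 34.340,78.776 45.233,84.399" fill="none" stroke="#ff0000"/>
  <polyline points="46.321,26.407 154.792,152.719 79.056,87.718 199.379,123.561" fill="none" stroke="#ff0000"/>
  <polyline points="160.476,76.134 142.183,171.735 181.933,200.824 227.046,66.509" fill="none" stroke="#008000"/>
  <polyline points="177.836,64.068 178.133,63.965 187.119,58.448 201.607,49.098 218.411,37.494 234.344,25.215" fill="none" stroke="#008000"/>
</svg>

Each laser-on run becomes one SVG element. Flip Y back into SVG space with y_svg = 210.000 − y_machine.

Run 1: power S919 maps to stroke `#ff0000` (cut). The run returns to its start, so emit a `<polygon>` with points (Y-flipped): 34.916,91.021 34.340,78.776 45.233,84.399.

Run 2: S919 ⇒ cut layer `#ff0000`. The run is open, so emit a `<polyline>` with points (Y-flipped): 46.321,26.407 154.792,152.719 79.056,87.718 199.379,123.561.

Run 3: the run's S521 means `#008000` (score). The run is open, so emit a `<polyline>` with points (Y-flipped): 160.476,76.134 142.183,171.735 181.933,200.824 227.046,66.509.

Run 4: power S521 maps to stroke `#008000` (score). The run is open, so emit a `<polyline>` with points (Y-flipped): 177.836,64.068 178.133,63.965 187.119,58.448 201.607,49.098 218.411,37.494 234.344,25.215.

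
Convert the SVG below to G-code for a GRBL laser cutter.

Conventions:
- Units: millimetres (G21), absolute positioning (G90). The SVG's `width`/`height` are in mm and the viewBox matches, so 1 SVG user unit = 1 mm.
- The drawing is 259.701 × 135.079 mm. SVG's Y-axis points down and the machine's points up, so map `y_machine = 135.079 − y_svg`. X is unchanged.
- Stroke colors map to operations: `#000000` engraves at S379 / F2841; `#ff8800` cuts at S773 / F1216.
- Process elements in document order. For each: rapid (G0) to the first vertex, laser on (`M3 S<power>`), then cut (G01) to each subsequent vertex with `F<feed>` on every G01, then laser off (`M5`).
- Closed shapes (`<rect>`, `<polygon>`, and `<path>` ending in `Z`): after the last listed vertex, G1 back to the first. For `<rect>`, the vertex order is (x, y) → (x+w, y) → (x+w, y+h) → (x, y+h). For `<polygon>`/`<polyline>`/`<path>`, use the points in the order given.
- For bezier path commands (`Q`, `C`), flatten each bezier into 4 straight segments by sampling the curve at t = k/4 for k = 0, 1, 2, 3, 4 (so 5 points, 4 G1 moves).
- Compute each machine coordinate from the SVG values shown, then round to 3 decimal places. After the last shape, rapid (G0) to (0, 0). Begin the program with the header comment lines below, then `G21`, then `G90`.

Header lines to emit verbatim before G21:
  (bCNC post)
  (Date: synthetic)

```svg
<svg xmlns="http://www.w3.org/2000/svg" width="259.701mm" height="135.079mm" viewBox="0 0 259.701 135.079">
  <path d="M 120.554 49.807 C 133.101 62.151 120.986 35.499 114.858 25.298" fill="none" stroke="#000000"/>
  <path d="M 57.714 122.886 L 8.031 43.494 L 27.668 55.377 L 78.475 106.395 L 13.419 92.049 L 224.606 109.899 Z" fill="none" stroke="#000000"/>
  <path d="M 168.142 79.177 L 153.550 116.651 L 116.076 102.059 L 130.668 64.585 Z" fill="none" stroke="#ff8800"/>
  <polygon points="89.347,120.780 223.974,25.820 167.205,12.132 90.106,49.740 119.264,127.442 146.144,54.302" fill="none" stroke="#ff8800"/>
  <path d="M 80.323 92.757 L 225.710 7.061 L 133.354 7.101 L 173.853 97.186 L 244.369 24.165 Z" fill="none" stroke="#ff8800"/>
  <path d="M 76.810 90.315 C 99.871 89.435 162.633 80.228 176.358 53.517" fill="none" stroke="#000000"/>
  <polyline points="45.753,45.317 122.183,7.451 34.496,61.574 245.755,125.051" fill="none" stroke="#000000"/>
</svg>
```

1 u = 1 mm; y_m = 135.079 − y.

[1] `<path>` cubic bezier, #000000→engrave S379 F2841: (120.554,85.272) → (125.819,82.459) → (124.709,89.072) → (120.098,99.912) → (114.858,109.781)

[2] `<path>` closed polygon, #000000→engrave S379 F2841: (57.714,12.193) → (8.031,91.585) → (27.668,79.702) → (78.475,28.684) → (13.419,43.030) → (224.606,25.180) → (57.714,12.193) (closed)

[3] `<path>` regular polygon, #ff8800→cut S773 F1216: (168.142,55.902) → (153.550,18.428) → (116.076,33.020) → (130.668,70.494) → (168.142,55.902) (closed)

[4] `<polygon>` closed polygon, #ff8800→cut S773 F1216: (89.347,14.299) → (223.974,109.259) → (167.205,122.947) → (90.106,85.339) → (119.264,7.637) → (146.144,80.777) → (89.347,14.299) (closed)

[5] `<path>` closed polygon, #ff8800→cut S773 F1216: (80.323,42.322) → (225.710,128.018) → (133.354,127.978) → (173.853,37.893) → (244.369,110.914) → (80.323,42.322) (closed)

[6] `<path>` cubic bezier, #000000→engrave S379 F2841: (76.810,44.764) → (100.163,47.129) → (130.085,53.476) → (158.256,64.667) → (176.358,81.562)

[7] `<polyline>` open polyline, #000000→engrave S379 F2841: (45.753,89.762) → (122.183,127.628) → (34.496,73.505) → (245.755,10.028)

(bCNC post)
(Date: synthetic)
G21
G90
G0 X120.554 Y85.272
M3 S379
G01 X125.819 Y82.459 F2841
G01 X124.709 Y89.072 F2841
G01 X120.098 Y99.912 F2841
G01 X114.858 Y109.781 F2841
M5
G0 X57.714 Y12.193
M3 S379
G01 X8.031 Y91.585 F2841
G01 X27.668 Y79.702 F2841
G01 X78.475 Y28.684 F2841
G01 X13.419 Y43.030 F2841
G01 X224.606 Y25.180 F2841
G01 X57.714 Y12.193 F2841
M5
G0 X168.142 Y55.902
M3 S773
G01 X153.550 Y18.428 F1216
G01 X116.076 Y33.020 F1216
G01 X130.668 Y70.494 F1216
G01 X168.142 Y55.902 F1216
M5
G0 X89.347 Y14.299
M3 S773
G01 X223.974 Y109.259 F1216
G01 X167.205 Y122.947 F1216
G01 X90.106 Y85.339 F1216
G01 X119.264 Y7.637 F1216
G01 X146.144 Y80.777 F1216
G01 X89.347 Y14.299 F1216
M5
G0 X80.323 Y42.322
M3 S773
G01 X225.710 Y128.018 F1216
G01 X133.354 Y127.978 F1216
G01 X173.853 Y37.893 F1216
G01 X244.369 Y110.914 F1216
G01 X80.323 Y42.322 F1216
M5
G0 X76.810 Y44.764
M3 S379
G01 X100.163 Y47.129 F2841
G01 X130.085 Y53.476 F2841
G01 X158.256 Y64.667 F2841
G01 X176.358 Y81.562 F2841
M5
G0 X45.753 Y89.762
M3 S379
G01 X122.183 Y127.628 F2841
G01 X34.496 Y73.505 F2841
G01 X245.755 Y10.028 F2841
M5
G0 X0.000 Y0.000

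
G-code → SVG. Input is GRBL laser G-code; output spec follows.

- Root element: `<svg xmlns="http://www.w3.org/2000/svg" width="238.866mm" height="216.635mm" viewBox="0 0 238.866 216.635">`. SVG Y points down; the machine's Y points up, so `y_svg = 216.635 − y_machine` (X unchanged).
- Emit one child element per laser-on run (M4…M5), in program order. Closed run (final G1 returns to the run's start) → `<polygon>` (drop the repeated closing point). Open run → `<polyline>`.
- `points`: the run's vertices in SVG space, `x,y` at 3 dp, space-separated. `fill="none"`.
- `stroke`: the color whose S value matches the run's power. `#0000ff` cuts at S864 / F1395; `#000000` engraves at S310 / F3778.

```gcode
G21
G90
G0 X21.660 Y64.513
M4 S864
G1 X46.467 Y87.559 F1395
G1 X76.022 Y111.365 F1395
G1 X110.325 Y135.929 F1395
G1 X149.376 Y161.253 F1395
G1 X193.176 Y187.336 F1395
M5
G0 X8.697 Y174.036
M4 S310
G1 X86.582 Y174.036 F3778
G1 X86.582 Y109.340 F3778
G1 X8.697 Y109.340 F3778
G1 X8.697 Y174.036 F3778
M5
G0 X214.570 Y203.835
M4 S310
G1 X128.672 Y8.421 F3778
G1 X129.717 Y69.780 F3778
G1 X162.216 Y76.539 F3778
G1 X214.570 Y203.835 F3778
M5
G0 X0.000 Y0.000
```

Machine Y-up, SVG Y-down with viewBox height 216.635, so y_svg = 216.635 − y_machine; X carries over.

Run 1: S864 ⇒ cut layer `#0000ff`. The run is open, so emit a `<polyline>` with points (Y-flipped): 21.660,152.122 46.467,129.076 76.022,105.270 110.325,80.706 149.376,55.382 193.176,29.299.

Run 2: the run's S310 means `#000000` (engrave). The run returns to its start, so emit a `<polygon>` with points (Y-flipped): 8.697,42.599 86.582,42.599 86.582,107.295 8.697,107.295.

Run 3: S310 ⇒ engrave layer `#000000`. The run returns to its start, so emit a `<polygon>` with points (Y-flipped): 214.570,12.800 128.672,208.214 129.717,146.855 162.216,140.096.

<svg xmlns="http://www.w3.org/2000/svg" width="238.866mm" height="216.635mm" viewBox="0 0 238.866 216.635">
  <polyline points="21.660,152.122 46.467,129.076 76.022,105.270 110.325,80.706 149.376,55.382 193.176,29.299" fill="none" stroke="#0000ff"/>
  <polygon points="8.697,42.599 86.582,42.599 86.582,107.295 8.697,107.295" fill="none" stroke="#000000"/>
  <polygon points="214.570,12.800 128.672,208.214 129.717,146.855 162.216,140.096" fill="none" stroke="#000000"/>
</svg>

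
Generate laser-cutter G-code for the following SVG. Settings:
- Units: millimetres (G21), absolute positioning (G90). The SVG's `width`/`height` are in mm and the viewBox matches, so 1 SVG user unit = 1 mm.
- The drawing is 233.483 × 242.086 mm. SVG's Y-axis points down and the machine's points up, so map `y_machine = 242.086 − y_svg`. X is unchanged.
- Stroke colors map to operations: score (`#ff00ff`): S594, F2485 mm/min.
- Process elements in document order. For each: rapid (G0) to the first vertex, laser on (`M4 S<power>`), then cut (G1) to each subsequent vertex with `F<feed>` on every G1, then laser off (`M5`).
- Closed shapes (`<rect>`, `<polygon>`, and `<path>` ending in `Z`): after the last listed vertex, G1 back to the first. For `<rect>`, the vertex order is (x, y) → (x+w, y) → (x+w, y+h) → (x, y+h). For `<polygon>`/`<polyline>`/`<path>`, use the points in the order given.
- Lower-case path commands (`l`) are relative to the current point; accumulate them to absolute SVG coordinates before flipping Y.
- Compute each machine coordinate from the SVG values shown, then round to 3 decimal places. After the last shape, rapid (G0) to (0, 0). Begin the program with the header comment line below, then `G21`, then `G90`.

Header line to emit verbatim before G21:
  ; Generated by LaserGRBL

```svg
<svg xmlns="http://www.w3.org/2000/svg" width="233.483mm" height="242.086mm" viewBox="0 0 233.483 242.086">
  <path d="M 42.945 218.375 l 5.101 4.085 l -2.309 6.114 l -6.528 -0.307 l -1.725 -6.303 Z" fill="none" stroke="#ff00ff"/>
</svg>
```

; Generated by LaserGRBL
G21
G90
G0 X42.945 Y23.711
M4 S594
G1 X48.046 Y19.626 F2485
G1 X45.737 Y13.512 F2485
G1 X39.209 Y13.819 F2485
G1 X37.484 Y20.122 F2485
G1 X42.945 Y23.711 F2485
M5
G0 X0.000 Y0.000

1 u = 1 mm; y_m = 242.086 − y.

[1] `<path>` regular polygon, #ff00ff→score S594 F2485: (42.945,23.711) → (48.046,19.626) → (45.737,13.512) → (39.209,13.819) → (37.484,20.122) → (42.945,23.711) (closed)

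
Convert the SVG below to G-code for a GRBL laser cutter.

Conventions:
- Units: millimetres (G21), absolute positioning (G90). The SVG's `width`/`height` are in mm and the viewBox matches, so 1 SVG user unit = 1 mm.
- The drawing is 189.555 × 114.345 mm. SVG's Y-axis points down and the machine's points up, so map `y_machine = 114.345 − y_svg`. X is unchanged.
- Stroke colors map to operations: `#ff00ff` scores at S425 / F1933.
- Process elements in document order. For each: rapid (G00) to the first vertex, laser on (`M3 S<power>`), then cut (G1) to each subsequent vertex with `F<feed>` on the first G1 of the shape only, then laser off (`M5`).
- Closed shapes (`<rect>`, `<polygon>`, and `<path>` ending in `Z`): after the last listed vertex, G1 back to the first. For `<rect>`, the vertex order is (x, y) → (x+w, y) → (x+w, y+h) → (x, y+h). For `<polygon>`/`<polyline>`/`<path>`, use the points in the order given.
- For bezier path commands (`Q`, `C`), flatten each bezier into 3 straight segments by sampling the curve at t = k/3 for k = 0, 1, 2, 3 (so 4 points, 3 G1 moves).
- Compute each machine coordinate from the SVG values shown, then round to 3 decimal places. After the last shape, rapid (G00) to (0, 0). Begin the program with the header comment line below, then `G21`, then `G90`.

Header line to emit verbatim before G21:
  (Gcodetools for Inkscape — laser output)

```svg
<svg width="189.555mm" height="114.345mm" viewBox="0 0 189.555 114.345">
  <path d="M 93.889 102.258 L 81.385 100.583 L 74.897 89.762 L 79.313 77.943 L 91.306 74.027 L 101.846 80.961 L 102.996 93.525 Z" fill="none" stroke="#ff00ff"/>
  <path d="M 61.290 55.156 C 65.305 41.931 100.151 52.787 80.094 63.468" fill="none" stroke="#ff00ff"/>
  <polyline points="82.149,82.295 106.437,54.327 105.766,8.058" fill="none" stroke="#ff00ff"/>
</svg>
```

1 u = 1 mm; y_m = 114.345 − y.

[1] `<path>` regular polygon, #ff00ff→score S425 F1933: (93.889,12.087) → (81.385,13.762) → (74.897,24.583) → (79.313,36.402) → (91.306,40.318) → (101.846,33.384) → (102.996,20.820) → (93.889,12.087) (closed)

[2] `<path>` cubic bezier, #ff00ff→score S425 F1933: (61.290,59.189) → (72.407,65.285) → (85.025,60.718) → (80.094,50.877)

[3] `<polyline>` open polyline, #ff00ff→score S425 F1933: (82.149,32.050) → (106.437,60.018) → (105.766,106.287)

(Gcodetools for Inkscape — laser output)
G21
G90
G00 X93.889 Y12.087
M3 S425
G1 X81.385 Y13.762 F1933
G1 X74.897 Y24.583
G1 X79.313 Y36.402
G1 X91.306 Y40.318
G1 X101.846 Y33.384
G1 X102.996 Y20.820
G1 X93.889 Y12.087
M5
G00 X61.290 Y59.189
M3 S425
G1 X72.407 Y65.285 F1933
G1 X85.025 Y60.718
G1 X80.094 Y50.877
M5
G00 X82.149 Y32.050
M3 S425
G1 X106.437 Y60.018 F1933
G1 X105.766 Y106.287
M5
G00 X0.000 Y0.000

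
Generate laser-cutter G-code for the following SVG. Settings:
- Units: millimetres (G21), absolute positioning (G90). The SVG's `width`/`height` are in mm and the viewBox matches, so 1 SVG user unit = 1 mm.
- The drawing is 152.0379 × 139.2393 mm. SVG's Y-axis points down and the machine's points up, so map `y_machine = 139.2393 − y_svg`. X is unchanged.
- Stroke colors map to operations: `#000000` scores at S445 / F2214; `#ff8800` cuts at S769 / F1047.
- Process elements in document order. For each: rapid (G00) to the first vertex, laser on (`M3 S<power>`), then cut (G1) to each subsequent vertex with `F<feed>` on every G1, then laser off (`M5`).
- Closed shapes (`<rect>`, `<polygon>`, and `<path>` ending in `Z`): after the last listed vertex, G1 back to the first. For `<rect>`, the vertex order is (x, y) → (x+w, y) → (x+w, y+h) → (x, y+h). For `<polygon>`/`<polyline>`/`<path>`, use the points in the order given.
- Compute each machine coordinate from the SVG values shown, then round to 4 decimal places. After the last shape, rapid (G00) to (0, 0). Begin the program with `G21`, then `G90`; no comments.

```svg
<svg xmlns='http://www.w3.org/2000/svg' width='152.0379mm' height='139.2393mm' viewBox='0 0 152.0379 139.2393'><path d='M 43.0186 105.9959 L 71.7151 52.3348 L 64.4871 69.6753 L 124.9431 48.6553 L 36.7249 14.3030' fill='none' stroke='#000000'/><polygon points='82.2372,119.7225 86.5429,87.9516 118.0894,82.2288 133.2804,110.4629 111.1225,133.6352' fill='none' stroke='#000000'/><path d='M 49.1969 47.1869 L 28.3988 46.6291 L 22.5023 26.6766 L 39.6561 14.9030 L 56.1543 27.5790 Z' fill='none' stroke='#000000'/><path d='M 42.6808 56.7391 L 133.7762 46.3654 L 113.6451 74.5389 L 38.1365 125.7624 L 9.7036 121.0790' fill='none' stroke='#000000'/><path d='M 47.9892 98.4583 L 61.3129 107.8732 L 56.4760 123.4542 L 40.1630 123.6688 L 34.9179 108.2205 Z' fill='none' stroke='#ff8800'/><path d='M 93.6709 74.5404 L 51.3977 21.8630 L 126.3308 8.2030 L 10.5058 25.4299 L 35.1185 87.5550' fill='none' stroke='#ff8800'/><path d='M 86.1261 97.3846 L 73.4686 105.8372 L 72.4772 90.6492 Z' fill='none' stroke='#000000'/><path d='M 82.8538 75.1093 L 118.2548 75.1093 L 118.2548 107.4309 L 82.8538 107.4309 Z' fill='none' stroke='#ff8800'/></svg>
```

G21
G90
G00 X43.0186 Y33.2434
M3 S445
G1 X71.7151 Y86.9045 F2214
G1 X64.4871 Y69.5640 F2214
G1 X124.9431 Y90.5840 F2214
G1 X36.7249 Y124.9363 F2214
M5
G00 X82.2372 Y19.5168
M3 S445
G1 X86.5429 Y51.2877 F2214
G1 X118.0894 Y57.0105 F2214
G1 X133.2804 Y28.7764 F2214
G1 X111.1225 Y5.6041 F2214
G1 X82.2372 Y19.5168 F2214
M5
G00 X49.1969 Y92.0524
M3 S445
G1 X28.3988 Y92.6102 F2214
G1 X22.5023 Y112.5627 F2214
G1 X39.6561 Y124.3363 F2214
G1 X56.1543 Y111.6603 F2214
G1 X49.1969 Y92.0524 F2214
M5
G00 X42.6808 Y82.5002
M3 S445
G1 X133.7762 Y92.8739 F2214
G1 X113.6451 Y64.7004 F2214
G1 X38.1365 Y13.4769 F2214
G1 X9.7036 Y18.1603 F2214
M5
G00 X47.9892 Y40.7810
M3 S769
G1 X61.3129 Y31.3661 F1047
G1 X56.4760 Y15.7851 F1047
G1 X40.1630 Y15.5705 F1047
G1 X34.9179 Y31.0188 F1047
G1 X47.9892 Y40.7810 F1047
M5
G00 X93.6709 Y64.6989
M3 S769
G1 X51.3977 Y117.3763 F1047
G1 X126.3308 Y131.0363 F1047
G1 X10.5058 Y113.8094 F1047
G1 X35.1185 Y51.6843 F1047
M5
G00 X86.1261 Y41.8547
M3 S445
G1 X73.4686 Y33.4021 F2214
G1 X72.4772 Y48.5901 F2214
G1 X86.1261 Y41.8547 F2214
M5
G00 X82.8538 Y64.1300
M3 S769
G1 X118.2548 Y64.1300 F1047
G1 X118.2548 Y31.8084 F1047
G1 X82.8538 Y31.8084 F1047
G1 X82.8538 Y64.1300 F1047
M5
G00 X0.0000 Y0.0000

Since the viewBox matches the mm dimensions, user units are millimetres directly. The only transform is the Y-flip y_m = 139.2393 − y_svg.

Shape 1 is a open polyline drawn with `<path>`. Its stroke #000000 means score at S445, F2214. After flipping Y the toolpath is (43.0186,33.2434) → (71.7151,86.9045) → (64.4871,69.5640) → (124.9431,90.5840) → (36.7249,124.9363).

Shape 2 is a regular polygon drawn with `<polygon>`. Its stroke #000000 means score at S445, F2214. After flipping Y the toolpath is (82.2372,19.5168) → (86.5429,51.2877) → (118.0894,57.0105) → (133.2804,28.7764) → (111.1225,5.6041) → (82.2372,19.5168), returning to the start.

Shape 3 is a regular polygon drawn with `<path>`. Its stroke #000000 means score at S445, F2214. After flipping Y the toolpath is (49.1969,92.0524) → (28.3988,92.6102) → (22.5023,112.5627) → (39.6561,124.3363) → (56.1543,111.6603) → (49.1969,92.0524), returning to the start.

Shape 4 is a open polyline drawn with `<path>`. Its stroke #000000 means score at S445, F2214. After flipping Y the toolpath is (42.6808,82.5002) → (133.7762,92.8739) → (113.6451,64.7004) → (38.1365,13.4769) → (9.7036,18.1603).

Shape 5 is a regular polygon drawn with `<path>`. Its stroke #ff8800 means cut at S769, F1047. After flipping Y the toolpath is (47.9892,40.7810) → (61.3129,31.3661) → (56.4760,15.7851) → (40.1630,15.5705) → (34.9179,31.0188) → (47.9892,40.7810), returning to the start.

Shape 6 is a open polyline drawn with `<path>`. Its stroke #ff8800 means cut at S769, F1047. After flipping Y the toolpath is (93.6709,64.6989) → (51.3977,117.3763) → (126.3308,131.0363) → (10.5058,113.8094) → (35.1185,51.6843).

Shape 7 is a regular polygon drawn with `<path>`. Its stroke #000000 means score at S445, F2214. After flipping Y the toolpath is (86.1261,41.8547) → (73.4686,33.4021) → (72.4772,48.5901) → (86.1261,41.8547), returning to the start.

Shape 8 is a rectangle drawn with `<path>`. Its stroke #ff8800 means cut at S769, F1047. After flipping Y the toolpath is (82.8538,64.1300) → (118.2548,64.1300) → (118.2548,31.8084) → (82.8538,31.8084) → (82.8538,64.1300), returning to the start.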